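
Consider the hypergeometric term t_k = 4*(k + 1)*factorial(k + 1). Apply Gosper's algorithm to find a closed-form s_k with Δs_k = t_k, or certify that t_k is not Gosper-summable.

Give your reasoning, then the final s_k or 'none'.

s_k = 4*factorial(k + 1)

t_(k+1)/t_k = (k + 2)**2/(k + 1).
A = k + 2, B = 1, C = k + 1.
Solve (k + 2)·f(k+1) − (1)·f(k) = k + 1.
Bound: deg f ≤ 0.
Solving with deg f ≤ 0: f(k) = 1.
Then R = B(k−1)f/C = 1/(k + 1), so s_k = R(k)·t_k = 4*factorial(k + 1).
Verify: 4*(k + 1)*factorial(k + 1) matches t_k.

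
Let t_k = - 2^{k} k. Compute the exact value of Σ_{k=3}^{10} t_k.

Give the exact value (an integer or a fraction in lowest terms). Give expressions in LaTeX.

The ratio is 2 + 2/k.
Factor: A=2; B=1; C=k.
Set up (2)·f(k+1) − (1)·f(k) − (k) = 0.
d = 1 from the (0,0,1) case.
Match coefficients ⇒ f(k) = k - 2.
Then R = B(k−1)f/C = (k - 2)/k, so s_k = R(k)·t_k = 2**k*(2 - k).
Verify: -2**k*k matches t_k.
Σ_(k=3)^(10) t_k = s_(11) − s_(3) = -18432 − (-8) = -18424.

Σ = -18424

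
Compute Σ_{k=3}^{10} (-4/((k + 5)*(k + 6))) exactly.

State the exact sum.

The ratio is (k + 5)/(k + 7).
Normal form (A,B,C) = (k + 5, k + 7, 1).
f must satisfy (k + 5)·f(k+1) − (k + 6)·f(k) = 1.
Bound: deg f ≤ 1.
Solve for f: f(k) = k/5 (degree 1 ≤ 1).
Certificate R = B(k−1)f/C = k*(k + 6)/5 gives s_k = -4*k/(5*k + 25).
s_(k+1) − s_k = -4/(k**2 + 11*k + 30) = t_k.
Evaluate s at k=11 and k=3: -11/20 and -3/10; difference -1/4.

Σ = -1/4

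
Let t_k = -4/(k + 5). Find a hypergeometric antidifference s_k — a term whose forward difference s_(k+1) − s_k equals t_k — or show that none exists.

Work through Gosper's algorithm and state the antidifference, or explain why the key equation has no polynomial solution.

Compute t_(k+1)/t_k: get (k + 5)/(k + 6).
Factor: A=k + 5; B=k + 6; C=1.
f must satisfy (k + 5)·f(k+1) − (k + 5)·f(k) = 1.
Degrees (1,1,0) ⇒ d ≤ 0.
Generic f = c0 gives residual -1; -1 = 0 cannot hold, so t_k is not Gosper-summable.

no hypergeometric antidifference exists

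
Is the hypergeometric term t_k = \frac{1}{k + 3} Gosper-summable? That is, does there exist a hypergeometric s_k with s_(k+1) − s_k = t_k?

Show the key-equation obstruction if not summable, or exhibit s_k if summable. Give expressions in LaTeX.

Step 1: r(k) = (k + 3)/(k + 4).
Normal form (A,B,C) = (k + 3, k + 4, 1).
Need (k + 3)·f(k+1) − (k + 3)·f(k) = 1.
Degrees (1,1,0) ⇒ d ≤ 0.
Generic f = c0 gives residual -1; -1 = 0 cannot hold, so t_k is not Gosper-summable.

No — key equation has no polynomial f.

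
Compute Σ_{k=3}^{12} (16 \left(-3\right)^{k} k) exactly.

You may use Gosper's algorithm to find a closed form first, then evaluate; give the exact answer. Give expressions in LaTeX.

Ratio r(k) = -3 - 3/k.
Gosper form: A/B · C(k+1)/C(k) with A=-3, B=1, C=k.
Key eq: (-3)·f(k+1) = (1)·f(k) + (k).
From deg A=0, deg B=0, deg C=1: d=1.
Solve for f: f(k) = -(4*k - 3)/16 (degree 1 ≤ 1).
Get s_k = R·t_k = (-3)**k*(3 - 4*k) with R(k) = B(k−1)f(k)/C(k) = -(4*k - 3)/(16*k).
Δs = 16*(-3)**k*k, as required.
Telescoping: Σ = s_(13) − s_(3) = 78121827 − (243) = 78121584.

Σ = 78121584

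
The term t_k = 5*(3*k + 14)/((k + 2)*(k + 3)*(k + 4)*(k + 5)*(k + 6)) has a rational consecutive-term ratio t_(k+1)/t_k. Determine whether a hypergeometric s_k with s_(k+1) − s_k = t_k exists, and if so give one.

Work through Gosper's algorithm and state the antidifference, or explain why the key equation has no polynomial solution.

Ratio r(k) = (k + 2)*(3*k + 17)/((k + 7)*(3*k + 14)).
Normal form (A,B,C) = (k + 2, k + 7, k + 14/3).
f must satisfy (k + 2)·f(k+1) − (k + 6)·f(k) = k + 14/3.
deg f ≤ 4 (via 1,1,1).
Solve for f: f(k) = k*(k + 4)*(k**2 + 10*k + 31)/90 (degree 4 ≤ 4).
Get s_k = R·t_k = k*(k**2 + 10*k + 31)/(6*(k**3 + 10*k**2 + 31*k + 30)) with R(k) = B(k−1)f(k)/C(k) = k*(k + 4)*(k + 6)*(k**2 + 10*k + 31)/(30*(3*k + 14)).
Verify: 5*(3*k + 14)/(k**5 + 20*k**4 + 155*k**3 + 580*k**2 + 1044*k + 720) matches t_k.

s_k = k*(k**2 + 10*k + 31)/(6*(k**3 + 10*k**2 + 31*k + 30))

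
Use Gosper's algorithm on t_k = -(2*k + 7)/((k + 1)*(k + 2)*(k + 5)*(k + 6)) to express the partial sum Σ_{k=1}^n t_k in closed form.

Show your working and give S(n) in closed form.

r(k) = (k + 1)*(k + 5)*(2*k + 9)/((k + 3)*(k + 7)*(2*k + 7)) after simplifying.
Gosper form: A/B · C(k+1)/C(k) with A=k + 1, B=k + 7, C=k**3 + 21*k**2/2 + 73*k/2 + 42.
f must satisfy (k + 1)·f(k+1) − (k + 6)·f(k) = k**3 + 21*k**2/2 + 73*k/2 + 42.
Bound: deg f ≤ 5.
Coefficient equations give f(k) = k*(k + 2)*(k + 3)*(k + 4)*(k + 6)/10.
So s_k = (B(k−1)f/C)·t_k = (k*(k + 2)*(k + 6)**2/(5*(2*k + 7)))·t_k = k*(-k - 6)/(5*(k**2 + 6*k + 5)).
Δs = (-2*k - 7)/(k**4 + 14*k**3 + 65*k**2 + 112*k + 60), as required.
s_(n+1) = (-n**2 - 8*n - 7)/(5*(n**2 + 8*n + 12)) and s_(1) = -7/60, so S(n) = n*(-n - 8)/(12*(n**2 + 8*n + 12)).

S(n) = n*(-n - 8)/(12*(n**2 + 8*n + 12))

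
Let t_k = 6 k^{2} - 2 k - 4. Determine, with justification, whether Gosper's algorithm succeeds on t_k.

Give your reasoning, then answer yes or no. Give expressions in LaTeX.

r(k) = k*(3*k + 5)/(3*k**2 - k - 2) after simplifying.
A = 1, B = 1, C = k**2 - k/3 - 2/3.
Set up (1)·f(k+1) − (1)·f(k) − (k**2 - k/3 - 2/3) = 0.
deg f ≤ 3 (via 0,0,2).
Match coefficients ⇒ f(k) = k*(k**2 - 2*k - 1)/3.
R(k) = B(k−1)·f(k)/C(k) = k*(k**2 - 2*k - 1)/((k - 1)*(3*k + 2)); s_k = R·t_k = 2*k*(k**2 - 2*k - 1).
Δs = 6*k**2 - 2*k - 4, as required.

Yes. s_k = 2 k \left(k^{2} - 2 k - 1\right).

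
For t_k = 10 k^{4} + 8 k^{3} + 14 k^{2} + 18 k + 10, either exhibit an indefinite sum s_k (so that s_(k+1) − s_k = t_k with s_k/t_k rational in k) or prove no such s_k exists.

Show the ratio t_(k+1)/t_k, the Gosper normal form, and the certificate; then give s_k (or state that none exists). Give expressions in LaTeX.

s_k = k \left(2 k^{4} - 3 k^{3} + 4 k^{2} + 4 k + 3\right)

Compute t_(k+1)/t_k: get (5*k**4 + 24*k**3 + 49*k**2 + 55*k + 30)/(5*k**4 + 4*k**3 + 7*k**2 + 9*k + 5).
A = 1, B = 1, C = k**4 + 4*k**3/5 + 7*k**2/5 + 9*k/5 + 1.
Solve (1)·f(k+1) − (1)·f(k) = k**4 + 4*k**3/5 + 7*k**2/5 + 9*k/5 + 1.
Bound: deg f ≤ 5.
A polynomial solution: f(k) = k*(2*k**4 - 3*k**3 + 4*k**2 + 4*k + 3)/10.
Then R = B(k−1)f/C = k*(2*k**4 - 3*k**3 + 4*k**2 + 4*k + 3)/(2*(5*k**4 + 4*k**3 + 7*k**2 + 9*k + 5)), so s_k = R(k)·t_k = k*(2*k**4 - 3*k**3 + 4*k**2 + 4*k + 3).
Check: Δs_k = 10*k**4 + 8*k**3 + 14*k**2 + 18*k + 10. ✓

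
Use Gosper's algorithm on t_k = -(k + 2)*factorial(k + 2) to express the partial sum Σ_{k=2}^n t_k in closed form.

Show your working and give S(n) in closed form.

S(n) = 24 - factorial(n + 3)

Compute t_(k+1)/t_k: get (k + 3)**2/(k + 2).
Factor: A=k + 3; B=1; C=k + 2.
Set up (k + 3)·f(k+1) − (1)·f(k) − (k + 2) = 0.
d = 0 from the (1,0,1) case.
Match coefficients ⇒ f(k) = 1.
Get s_k = R·t_k = -factorial(k + 2) with R(k) = B(k−1)f(k)/C(k) = 1/(k + 2).
Check: Δs_k = -(k + 2)*factorial(k + 2). ✓
Evaluate: s_(n+1) = -factorial(n + 3); subtract s_(2) = -24 ⇒ S(n) = 24 - factorial(n + 3).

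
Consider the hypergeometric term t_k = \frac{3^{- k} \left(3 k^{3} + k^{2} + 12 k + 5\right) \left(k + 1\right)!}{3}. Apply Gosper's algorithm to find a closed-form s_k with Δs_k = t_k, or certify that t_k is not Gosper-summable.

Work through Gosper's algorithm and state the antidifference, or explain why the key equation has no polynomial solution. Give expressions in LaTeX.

s_k = 3^{- k} \left(3 k^{2} - 2 k - 3\right) \left(k + 1\right)!

t_(k+1)/t_k = (k + 2)*(12*k + 3*(k + 1)**3 + (k + 1)**2 + 17)/(3*(3*k**3 + k**2 + 12*k + 5)).
Gosper form: A/B · C(k+1)/C(k) with A=k/3 + 2/3, B=1, C=k**3 + k**2/3 + 4*k + 5/3.
Set up (k/3 + 2/3)·f(k+1) − (1)·f(k) − (k**3 + k**2/3 + 4*k + 5/3) = 0.
Bound: deg f ≤ 2.
Coefficient equations give f(k) = 3*k**2 - 2*k - 3.
Certificate R = B(k−1)f/C = 3*(3*k**2 - 2*k - 3)/(3*k**3 + k**2 + 12*k + 5) gives s_k = (3*k**2 - 2*k - 3)*factorial(k + 1)/3**k.
Check: Δs_k = (3*k**3 + k**2 + 12*k + 5)*factorial(k + 1)/(3*3**k). ✓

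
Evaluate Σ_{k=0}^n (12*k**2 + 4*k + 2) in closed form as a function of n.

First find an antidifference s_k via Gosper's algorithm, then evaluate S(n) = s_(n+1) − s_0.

S(n) = 4*n**3 + 8*n**2 + 6*n + 2

t_(k+1)/t_k = (6*k**2 + 14*k + 9)/(6*k**2 + 2*k + 1).
Take A(k)=1, B(k)=1, C(k)=k**2 + k/3 + 1/6.
Key eq: (1)·f(k+1) = (1)·f(k) + (k**2 + k/3 + 1/6).
deg f ≤ 3 (via 0,0,2).
Match coefficients ⇒ f(k) = k*(2*k**2 - 2*k + 1)/6.
Then R = B(k−1)f/C = k*(2*k**2 - 2*k + 1)/(6*k**2 + 2*k + 1), so s_k = R(k)·t_k = 2*k*(2*k**2 - 2*k + 1).
Verify: 12*k**2 + 4*k + 2 matches t_k.
Telescope: S(n) = s_(n+1) − s_(0) = 4*n**3 + 8*n**2 + 6*n + 2 − (0) = 4*n**3 + 8*n**2 + 6*n + 2.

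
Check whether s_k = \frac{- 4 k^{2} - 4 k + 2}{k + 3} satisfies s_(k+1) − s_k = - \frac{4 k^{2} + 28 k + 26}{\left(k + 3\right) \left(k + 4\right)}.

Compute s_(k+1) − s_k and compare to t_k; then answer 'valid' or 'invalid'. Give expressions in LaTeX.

s_(k+1) = 2*(-2*k**2 - 6*k - 3)/(k + 4)
s_(k+1) − s_k = 2*(-2*k**2 - 14*k - 13)/(k**2 + 7*k + 12)
(s_(k+1) − s_k) − t_k = 0

valid; difference matches t_k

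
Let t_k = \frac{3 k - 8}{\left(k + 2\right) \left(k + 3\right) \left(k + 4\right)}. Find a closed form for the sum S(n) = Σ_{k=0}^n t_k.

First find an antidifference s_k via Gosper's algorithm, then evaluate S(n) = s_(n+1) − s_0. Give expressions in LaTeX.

S(n) = \frac{- n^{2} - 25 n - 24}{6 \left(n^{2} + 7 n + 12\right)}

r(k) = (k + 2)*(3*k - 5)/((k + 5)*(3*k - 8)) after simplifying.
Factor: A=k + 2; B=k + 5; C=k - 8/3.
Set up (k + 2)·f(k+1) − (k + 4)·f(k) − (k - 8/3) = 0.
Degrees (1,1,1) ⇒ d ≤ 2.
Solve for f: f(k) = -k*(k + 23)/18 (degree 2 ≤ 2).
Then R = B(k−1)f/C = -k*(k + 4)*(k + 23)/(6*(3*k - 8)), so s_k = R(k)·t_k = k*(-k - 23)/(6*(k + 2)*(k + 3)).
Check: Δs_k = (3*k - 8)/(k**3 + 9*k**2 + 26*k + 24). ✓
s_(n+1) = (-n**2 - 25*n - 24)/(6*(n**2 + 7*n + 12)) and s_(0) = 0, so S(n) = (-n**2 - 25*n - 24)/(6*(n**2 + 7*n + 12)).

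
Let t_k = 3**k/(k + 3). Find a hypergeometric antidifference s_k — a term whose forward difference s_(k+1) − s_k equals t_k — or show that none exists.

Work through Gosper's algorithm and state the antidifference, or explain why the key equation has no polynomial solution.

none (Gosper's algorithm certifies no s_k)

t_(k+1)/t_k = 3*(k + 3)/(k + 4).
So A=3*k + 9 and B=k + 4, with C=1.
f must satisfy (3*k + 9)·f(k+1) − (k + 3)·f(k) = 1.
From deg A=1, deg B=1, deg C=0: d=-1.
deg f ≤ -1 is impossible — no certificate.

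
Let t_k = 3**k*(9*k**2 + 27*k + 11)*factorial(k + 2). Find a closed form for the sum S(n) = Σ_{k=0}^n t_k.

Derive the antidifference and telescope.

Step 1: r(k) = 3*(9*k**3 + 72*k**2 + 182*k + 141)/(9*k**2 + 27*k + 11).
Factor: A=3*k + 9; B=1; C=k**2 + 3*k + 11/9.
Solve (3*k + 9)·f(k+1) − (1)·f(k) = k**2 + 3*k + 11/9.
deg f ≤ 1 (via 1,0,2).
Solve for f: f(k) = (3*k - 2)/9 (degree 1 ≤ 1).
Certificate R = B(k−1)f/C = (3*k - 2)/(9*k**2 + 27*k + 11) gives s_k = 3**k*(3*k - 2)*factorial(k + 2).
Δs = 3**k*(9*k**2 + 27*k + 11)*factorial(k + 2), as required.
Σ_(k=0)^n t_k = s_(n+1) − s_(0) = (3**(n + 1)*(3*n + 1)*factorial(n + 3)) − (-4), i.e. 9*3**n*n*factorial(n + 3) + 3*3**n*factorial(n + 3) + 4.

S(n) = 9*3**n*n*factorial(n + 3) + 3*3**n*factorial(n + 3) + 4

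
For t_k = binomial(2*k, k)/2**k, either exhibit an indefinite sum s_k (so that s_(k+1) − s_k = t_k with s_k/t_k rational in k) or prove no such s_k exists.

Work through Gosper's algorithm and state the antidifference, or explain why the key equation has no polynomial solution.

t_(k+1)/t_k = (2*k + 1)/(k + 1).
Normal form (A,B,C) = (2*k + 1, k + 1, 1).
f must satisfy (2*k + 1)·f(k+1) − (k)·f(k) = 1.
d = -1 from the (1,1,0) case.
deg f ≤ -1 is impossible — no certificate.

none — t_k is not Gosper-summable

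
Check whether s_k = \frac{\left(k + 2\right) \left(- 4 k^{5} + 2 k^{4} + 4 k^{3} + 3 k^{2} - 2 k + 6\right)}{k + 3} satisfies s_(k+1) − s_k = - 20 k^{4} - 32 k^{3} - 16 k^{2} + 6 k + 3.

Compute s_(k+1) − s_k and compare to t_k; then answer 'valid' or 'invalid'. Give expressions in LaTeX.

Invalid: residual \frac{16 k^{5} + 94 k^{4} + 116 k^{3} + 45 k^{2} - 23 k - 3}{k^{2} + 7 k + 12} ≠ 0.

s_(k+1) = (-4*k**6 - 30*k**5 - 82*k**4 - 97*k**3 - 35*k**2 + 21*k + 27)/(k + 4)
s_(k+1) − s_k = (-20*k**6 - 156*k**5 - 386*k**4 - 374*k**3 - 102*k**2 + 70*k + 33)/(k**2 + 7*k + 12)
(s_(k+1) − s_k) − t_k = (16*k**5 + 94*k**4 + 116*k**3 + 45*k**2 - 23*k - 3)/(k**2 + 7*k + 12)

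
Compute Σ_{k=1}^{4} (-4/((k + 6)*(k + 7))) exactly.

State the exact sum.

Σ = -16/77

The ratio is (k + 6)/(k + 8).
So A=k + 6 and B=k + 8, with C=1.
Set up (k + 6)·f(k+1) − (k + 7)·f(k) − (1) = 0.
d = 1 from the (1,1,0) case.
A polynomial solution: f(k) = k/6.
R(k) = B(k−1)·f(k)/C(k) = k*(k + 7)/6; s_k = R·t_k = -2*k/(3*k + 18).
Δs = -4/(k**2 + 13*k + 42), as required.
Σ_(k=1)^(4) t_k = s_(5) − s_(1) = -10/33 − (-2/21) = -16/77.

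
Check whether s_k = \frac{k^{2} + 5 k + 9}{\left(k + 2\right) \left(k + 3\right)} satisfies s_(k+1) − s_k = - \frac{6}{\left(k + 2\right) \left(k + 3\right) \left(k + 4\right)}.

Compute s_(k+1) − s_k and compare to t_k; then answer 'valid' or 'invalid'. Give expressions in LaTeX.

s_(k+1) = (5*k + (k + 1)**2 + 14)/((k + 3)*(k + 4))
s_(k+1) − s_k = -6/(k**3 + 9*k**2 + 26*k + 24)
(s_(k+1) − s_k) − t_k = 0

Valid — Δs_k = t_k.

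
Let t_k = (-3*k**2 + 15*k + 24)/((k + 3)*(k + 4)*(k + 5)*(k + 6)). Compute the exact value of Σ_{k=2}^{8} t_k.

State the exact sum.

Σ = 127/2730

Step 1: r(k) = (k**3 - 21*k - 36)/(k**3 + 2*k**2 - 43*k - 56).
A = k + 3, B = k + 7, C = k**2 - 5*k - 8.
Solve (k + 3)·f(k+1) − (k + 6)·f(k) = k**2 - 5*k - 8.
deg f ≤ 3 (via 1,1,2).
Solving with deg f ≤ 3: f(k) = -k*(k**2 + 102*k + 137)/90.
Get s_k = R·t_k = k*(k**2 + 102*k + 137)/(30*(k + 3)*(k + 4)*(k + 5)) with R(k) = B(k−1)f(k)/C(k) = -k*(k + 6)*(k**2 + 102*k + 137)/(90*(k**2 - 5*k - 8)).
Check: Δs_k = 3*(-k**2 + 5*k + 8)/(k**4 + 18*k**3 + 119*k**2 + 342*k + 360). ✓
Sum = s_(9) − s_(2); s_(9) = 71/455, s_(2) = 23/210 ⇒ 127/2730.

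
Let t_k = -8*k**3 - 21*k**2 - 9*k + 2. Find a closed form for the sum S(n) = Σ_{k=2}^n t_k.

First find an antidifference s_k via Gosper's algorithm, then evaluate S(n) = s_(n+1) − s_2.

Step 1: r(k) = (8*k**3 + 45*k**2 + 75*k + 36)/(8*k**3 + 21*k**2 + 9*k - 2).
Factor: A=1; B=1; C=k**3 + 21*k**2/8 + 9*k/8 - 1/4.
Set up (1)·f(k+1) − (1)·f(k) − (k**3 + 21*k**2/8 + 9*k/8 - 1/4) = 0.
From deg A=0, deg B=0, deg C=3: d=4.
Match coefficients ⇒ f(k) = k*(2*k**3 + 3*k**2 - 4*k - 3)/8.
So s_k = (B(k−1)f/C)·t_k = (k*(2*k**3 + 3*k**2 - 4*k - 3)/((k + 2)*(8*k**2 + 5*k - 1)))·t_k = k*(-2*k**3 - 3*k**2 + 4*k + 3).
Check: Δs_k = -8*k**3 - 21*k**2 - 9*k + 2. ✓
Telescope: S(n) = s_(n+1) − s_(2) = -2*n**4 - 11*n**3 - 17*n**2 - 6*n + 2 − (-34) = -2*n**4 - 11*n**3 - 17*n**2 - 6*n + 36.

S(n) = -2*n**4 - 11*n**3 - 17*n**2 - 6*n + 36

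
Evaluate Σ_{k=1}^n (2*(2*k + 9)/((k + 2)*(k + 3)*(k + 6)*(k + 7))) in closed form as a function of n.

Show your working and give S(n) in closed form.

S(n) = 2*n*(n + 10)/(21*(n**2 + 10*n + 21))

r(k) = (k + 2)*(k + 6)*(2*k + 11)/((k + 4)*(k + 8)*(2*k + 9)) after simplifying.
Factor: A=k + 2; B=k + 8; C=k**3 + 27*k**2/2 + 121*k/2 + 90.
Solve (k + 2)·f(k+1) − (k + 7)·f(k) = k**3 + 27*k**2/2 + 121*k/2 + 90.
From deg A=1, deg B=1, deg C=3: d=5.
Solving with deg f ≤ 5: f(k) = k*(k + 3)*(k + 4)*(k + 5)*(k + 8)/24.
Get s_k = R·t_k = k*(k + 8)/(6*(k**2 + 8*k + 12)) with R(k) = B(k−1)f(k)/C(k) = k*(k + 3)*(k + 7)*(k + 8)/(12*(2*k + 9)).
Check: Δs_k = 2*(2*k + 9)/(k**4 + 18*k**3 + 113*k**2 + 288*k + 252). ✓
Evaluate: s_(n+1) = (n**2 + 10*n + 9)/(6*(n**2 + 10*n + 21)); subtract s_(1) = 1/14 ⇒ S(n) = 2*n*(n + 10)/(21*(n**2 + 10*n + 21)).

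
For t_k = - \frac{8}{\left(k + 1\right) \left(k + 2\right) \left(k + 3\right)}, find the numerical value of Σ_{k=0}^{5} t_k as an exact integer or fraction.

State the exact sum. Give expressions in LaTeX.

Σ = -27/14

The ratio is (k + 1)/(k + 4).
Normal form (A,B,C) = (k + 1, k + 4, 1).
Key eq: (k + 1)·f(k+1) = (k + 3)·f(k) + (1).
deg f ≤ 2 (via 1,1,0).
Coefficient equations give f(k) = k*(k + 3)/4.
Get s_k = R·t_k = 2*k*(-k - 3)/((k + 1)*(k + 2)) with R(k) = B(k−1)f(k)/C(k) = k*(k + 3)**2/4.
Verify: -8/(k**3 + 6*k**2 + 11*k + 6) matches t_k.
Sum = s_(6) − s_(0); s_(6) = -27/14, s_(0) = 0 ⇒ -27/14.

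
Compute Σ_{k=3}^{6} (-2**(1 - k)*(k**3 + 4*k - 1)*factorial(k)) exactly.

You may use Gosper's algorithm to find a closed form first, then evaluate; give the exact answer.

Σ = -13503/2

r(k) = (k + 1)*(4*k + (k + 1)**3 + 3)/(2*(k**3 + 4*k - 1)) after simplifying.
So A=k/2 + 1/2 and B=1, with C=k**3 + 4*k - 1.
Set up (k/2 + 1/2)·f(k+1) − (1)·f(k) − (k**3 + 4*k - 1) = 0.
Degrees (1,0,3) ⇒ d ≤ 2.
Solving with deg f ≤ 2: f(k) = 2*(k**2 - k + 1).
Then R = B(k−1)f/C = 2*(k**2 - k + 1)/(k**3 + 4*k - 1), so s_k = R(k)·t_k = -2**(2 - k)*(k**2 - k + 1)*factorial(k).
Check: Δs_k = -2**(1 - k)*(k**3 + 4*k - 1)*factorial(k). ✓
Evaluate s at k=7 and k=3: -13545/2 and -21; difference -13503/2.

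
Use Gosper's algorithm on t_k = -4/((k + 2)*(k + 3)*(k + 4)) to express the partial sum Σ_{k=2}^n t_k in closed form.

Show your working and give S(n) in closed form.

S(n) = (-n**2 - 7*n + 8)/(10*(n**2 + 7*n + 12))

t_(k+1)/t_k = (k + 2)/(k + 5).
Gosper form: A/B · C(k+1)/C(k) with A=k + 2, B=k + 5, C=1.
Set up (k + 2)·f(k+1) − (k + 4)·f(k) − (1) = 0.
d = 2 from the (1,1,0) case.
Match coefficients ⇒ f(k) = k*(k + 5)/12.
So s_k = (B(k−1)f/C)·t_k = (k*(k + 4)*(k + 5)/12)·t_k = k*(-k - 5)/(3*(k + 2)*(k + 3)).
s_(k+1) − s_k = -4/(k**3 + 9*k**2 + 26*k + 24) = t_k.
Telescope: S(n) = s_(n+1) − s_(2) = (-n**2 - 7*n - 6)/(3*(n**2 + 7*n + 12)) − (-7/30) = (-n**2 - 7*n + 8)/(10*(n**2 + 7*n + 12)).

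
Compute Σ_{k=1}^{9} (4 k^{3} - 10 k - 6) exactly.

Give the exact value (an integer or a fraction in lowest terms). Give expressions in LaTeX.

Σ = 7596

t_(k+1)/t_k = (5*k - 2*(k + 1)**3 + 8)/(-2*k**3 + 5*k + 3).
A = 1, B = 1, C = k**3 - 5*k/2 - 3/2.
Need (1)·f(k+1) − (1)·f(k) = k**3 - 5*k/2 - 3/2.
deg f ≤ 4 (via 0,0,3).
A polynomial solution: f(k) = k*(k + 1)*(k**2 - 3*k - 1)/4.
Certificate R = B(k−1)f/C = k*(k**2 - 3*k - 1)/(2*(2*k**2 - 2*k - 3)) gives s_k = k*(k**3 - 2*k**2 - 4*k - 1).
Check: Δs_k = 4*k**3 - 10*k - 6. ✓
Evaluate s at k=10 and k=1: 7590 and -6; difference 7596.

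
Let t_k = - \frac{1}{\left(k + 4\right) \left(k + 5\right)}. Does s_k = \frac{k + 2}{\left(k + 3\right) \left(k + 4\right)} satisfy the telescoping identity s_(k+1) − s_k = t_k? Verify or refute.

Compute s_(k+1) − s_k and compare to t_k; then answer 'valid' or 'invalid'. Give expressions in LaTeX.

s_(k+1) = (k + 3)/((k + 4)*(k + 5))
s_(k+1) − s_k = (-k - 1)/(k**3 + 12*k**2 + 47*k + 60)
(s_(k+1) − s_k) − t_k = 2/(k**3 + 12*k**2 + 47*k + 60)

Invalid: residual \frac{2}{k^{3} + 12 k^{2} + 47 k + 60} ≠ 0.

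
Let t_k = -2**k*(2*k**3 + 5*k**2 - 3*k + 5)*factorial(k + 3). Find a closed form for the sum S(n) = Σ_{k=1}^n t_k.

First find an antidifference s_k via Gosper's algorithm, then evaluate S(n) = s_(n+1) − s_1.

S(n) = -2*2**n*n**2*factorial(n + 4) + 2*2**n*n*factorial(n + 4) - 2*2**n*factorial(n + 4) + 48

Ratio r(k) = 2*(2*k**4 + 19*k**3 + 57*k**2 + 61*k + 36)/(2*k**3 + 5*k**2 - 3*k + 5).
A = 2*k + 8, B = 1, C = k**3 + 5*k**2/2 - 3*k/2 + 5/2.
Set up (2*k + 8)·f(k+1) − (1)·f(k) − (k**3 + 5*k**2/2 - 3*k/2 + 5/2) = 0.
deg f ≤ 2 (via 1,0,3).
Coefficient equations give f(k) = (k**2 - 3*k + 3)/2.
Then R = B(k−1)f/C = (k**2 - 3*k + 3)/(2*k**3 + 5*k**2 - 3*k + 5), so s_k = R(k)·t_k = -2**k*(k**2 - 3*k + 3)*factorial(k + 3).
s_(k+1) − s_k = -2**k*(2*k**3 + 5*k**2 - 3*k + 5)*factorial(k + 3) = t_k.
Evaluate: s_(n+1) = -2**(n + 1)*(n**2 - n + 1)*factorial(n + 4); subtract s_(1) = -48 ⇒ S(n) = -2*2**n*n**2*factorial(n + 4) + 2*2**n*n*factorial(n + 4) - 2*2**n*factorial(n + 4) + 48.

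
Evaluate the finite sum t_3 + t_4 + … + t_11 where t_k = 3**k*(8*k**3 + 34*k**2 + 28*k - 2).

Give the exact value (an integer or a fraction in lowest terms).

Step 1: r(k) = 3*(4*k**3 + 29*k**2 + 60*k + 34)/(4*k**3 + 17*k**2 + 14*k - 1).
So A=3 and B=1, with C=k**3 + 17*k**2/4 + 7*k/2 - 1/4.
Set up (3)·f(k+1) − (1)·f(k) − (k**3 + 17*k**2/4 + 7*k/2 - 1/4) = 0.
deg f ≤ 3 (via 0,0,3).
Coefficient equations give f(k) = (4*k**3 - k**2 - k - 4)/8.
Get s_k = R·t_k = 3**k*(4*k**3 - k**2 - k - 4) with R(k) = B(k−1)f(k)/C(k) = (4*k**3 - k**2 - k - 4)/(2*(4*k**3 + 17*k**2 + 14*k - 1)).
Verify: 3**k*(8*k**3 + 34*k**2 + 28*k - 2) matches t_k.
Telescoping: Σ = s_(12) − s_(3) = 3588289632 − (2484) = 3588287148.

Σ = 3588287148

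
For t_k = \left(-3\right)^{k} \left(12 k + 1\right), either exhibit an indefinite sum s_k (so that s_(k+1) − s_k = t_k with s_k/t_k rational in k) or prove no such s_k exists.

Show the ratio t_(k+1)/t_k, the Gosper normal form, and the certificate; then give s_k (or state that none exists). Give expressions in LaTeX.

Compute t_(k+1)/t_k: get 3*(-12*k - 13)/(12*k + 1).
Normal form (A,B,C) = (-3, 1, k + 1/12).
Solve (-3)·f(k+1) − (1)·f(k) = k + 1/12.
From deg A=0, deg B=0, deg C=1: d=1.
Solve for f: f(k) = -(3*k - 2)/12 (degree 1 ≤ 1).
Get s_k = R·t_k = (-3)**k*(2 - 3*k) with R(k) = B(k−1)f(k)/C(k) = -(3*k - 2)/(12*k + 1).
Check: Δs_k = (-3)**k*(12*k + 1). ✓

s_k = \left(-3\right)^{k} \left(2 - 3 k\right)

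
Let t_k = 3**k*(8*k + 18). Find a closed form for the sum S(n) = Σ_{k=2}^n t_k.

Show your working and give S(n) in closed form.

The ratio is 3*(4*k + 13)/(4*k + 9).
Take A(k)=3, B(k)=1, C(k)=k + 9/4.
Need (3)·f(k+1) − (1)·f(k) = k + 9/4.
deg f ≤ 1 (via 0,0,1).
A polynomial solution: f(k) = (4*k + 3)/8.
Then R = B(k−1)f/C = (4*k + 3)/(2*(4*k + 9)), so s_k = R(k)·t_k = 3**k*(4*k + 3).
s_(k+1) − s_k = 3**k*(8*k + 18) = t_k.
Σ_(k=2)^n t_k = s_(n+1) − s_(2) = (3**(n + 1)*(4*n + 7)) − (99), i.e. 12*3**n*n + 21*3**n - 99.

S(n) = 12*3**n*n + 21*3**n - 99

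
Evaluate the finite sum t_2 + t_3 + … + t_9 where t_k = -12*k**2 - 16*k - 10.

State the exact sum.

Σ = -4192

Step 1: r(k) = (6*k**2 + 20*k + 19)/(6*k**2 + 8*k + 5).
Normal form (A,B,C) = (1, 1, k**2 + 4*k/3 + 5/6).
Set up (1)·f(k+1) − (1)·f(k) − (k**2 + 4*k/3 + 5/6) = 0.
From deg A=0, deg B=0, deg C=2: d=3.
Solving with deg f ≤ 3: f(k) = k*(2*k**2 + k + 2)/6.
So s_k = (B(k−1)f/C)·t_k = (k*(2*k**2 + k + 2)/(6*k**2 + 8*k + 5))·t_k = 2*k*(-2*k**2 - k - 2).
Verify: -12*k**2 - 16*k - 10 matches t_k.
Evaluate s at k=10 and k=2: -4240 and -48; difference -4192.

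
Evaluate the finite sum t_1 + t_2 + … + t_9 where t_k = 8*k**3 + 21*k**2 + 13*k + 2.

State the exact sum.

The ratio is (8*k**3 + 45*k**2 + 79*k + 44)/(8*k**3 + 21*k**2 + 13*k + 2).
A = 1, B = 1, C = k**3 + 21*k**2/8 + 13*k/8 + 1/4.
f must satisfy (1)·f(k+1) − (1)·f(k) = k**3 + 21*k**2/8 + 13*k/8 + 1/4.
Bound: deg f ≤ 4.
Match coefficients ⇒ f(k) = k*(2*k**3 + 3*k**2 - 2*k - 1)/8.
Then R = B(k−1)f/C = k*(2*k**3 + 3*k**2 - 2*k - 1)/(8*k**3 + 21*k**2 + 13*k + 2), so s_k = R(k)·t_k = k*(2*k**3 + 3*k**2 - 2*k - 1).
Check: Δs_k = 8*k**3 + 21*k**2 + 13*k + 2. ✓
Evaluate s at k=10 and k=1: 22790 and 2; difference 22788.

Σ = 22788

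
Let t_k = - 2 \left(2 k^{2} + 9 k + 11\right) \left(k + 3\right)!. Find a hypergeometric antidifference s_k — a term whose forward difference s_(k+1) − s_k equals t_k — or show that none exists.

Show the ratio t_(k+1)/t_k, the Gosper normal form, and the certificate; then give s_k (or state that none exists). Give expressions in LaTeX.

s_k = - 2 \left(2 k + 1\right) \left(k + 3\right)!

Ratio r(k) = (k + 4)*(9*k + 2*(k + 1)**2 + 20)/(2*k**2 + 9*k + 11).
A = k + 4, B = 1, C = k**2 + 9*k/2 + 11/2.
Need (k + 4)·f(k+1) − (1)·f(k) = k**2 + 9*k/2 + 11/2.
deg f ≤ 1 (via 1,0,2).
Match coefficients ⇒ f(k) = (2*k + 1)/2.
Get s_k = R·t_k = -2*(2*k + 1)*factorial(k + 3) with R(k) = B(k−1)f(k)/C(k) = (2*k + 1)/(2*k**2 + 9*k + 11).
Δs = -2*(2*k**2 + 9*k + 11)*factorial(k + 3), as required.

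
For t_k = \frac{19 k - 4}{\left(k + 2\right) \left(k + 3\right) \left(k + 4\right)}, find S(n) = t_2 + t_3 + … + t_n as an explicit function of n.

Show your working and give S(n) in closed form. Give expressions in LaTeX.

t_(k+1)/t_k = (k + 2)*(19*k + 15)/((k + 5)*(19*k - 4)).
Factor: A=k + 2; B=k + 5; C=k - 4/19.
Key eq: (k + 2)·f(k+1) = (k + 4)·f(k) + (k - 4/19).
Bound: deg f ≤ 2.
Solving with deg f ≤ 2: f(k) = k*(17*k - 29)/114.
So s_k = (B(k−1)f/C)·t_k = (k*(k + 4)*(17*k - 29)/(6*(19*k - 4)))·t_k = k*(17*k - 29)/(6*(k + 2)*(k + 3)).
Verify: (19*k - 4)/(k**3 + 9*k**2 + 26*k + 24) matches t_k.
s_(n+1) = (17*n**2 + 5*n - 12)/(6*(n**2 + 7*n + 12)) and s_(2) = 1/12, so S(n) = (11*n**2 + n - 12)/(4*(n**2 + 7*n + 12)).

S(n) = \frac{11 n^{2} + n - 12}{4 \left(n^{2} + 7 n + 12\right)}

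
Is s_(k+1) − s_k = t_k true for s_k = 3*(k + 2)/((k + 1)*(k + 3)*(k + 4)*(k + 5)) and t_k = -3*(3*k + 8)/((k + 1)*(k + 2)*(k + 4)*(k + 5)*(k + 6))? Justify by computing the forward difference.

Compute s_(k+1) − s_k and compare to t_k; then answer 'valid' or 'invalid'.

Invalid: residual 3*(4*k + 9)/(k**6 + 21*k**5 + 175*k**4 + 735*k**3 + 1624*k**2 + 1764*k + 720) ≠ 0.

s_(k+1) = 3*(k + 3)/((k + 2)*(k + 4)*(k + 5)*(k + 6))
s_(k+1) − s_k = 3*(-3*k**2 - 13*k - 15)/(k**6 + 21*k**5 + 175*k**4 + 735*k**3 + 1624*k**2 + 1764*k + 720)
(s_(k+1) − s_k) − t_k = 3*(4*k + 9)/(k**6 + 21*k**5 + 175*k**4 + 735*k**3 + 1624*k**2 + 1764*k + 720)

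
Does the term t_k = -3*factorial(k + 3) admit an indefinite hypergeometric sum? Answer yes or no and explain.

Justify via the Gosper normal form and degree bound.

No — key equation has no polynomial f.

Ratio r(k) = k + 4.
Normal form (A,B,C) = (k + 4, 1, 1).
Need (k + 4)·f(k+1) − (1)·f(k) = 1.
From deg A=1, deg B=0, deg C=0: d=-1.
Bound -1 < 0, so the key equation has no polynomial solution.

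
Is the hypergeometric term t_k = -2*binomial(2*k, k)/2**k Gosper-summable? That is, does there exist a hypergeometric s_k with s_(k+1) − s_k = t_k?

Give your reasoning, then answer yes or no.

t_(k+1)/t_k = (2*k + 1)/(k + 1).
Normal form (A,B,C) = (2*k + 1, k + 1, 1).
f must satisfy (2*k + 1)·f(k+1) − (k)·f(k) = 1.
d = -1 from the (1,1,0) case.
d = -1 < 0 ⇒ no nonzero polynomial f; not summable.

No. Not Gosper-summable.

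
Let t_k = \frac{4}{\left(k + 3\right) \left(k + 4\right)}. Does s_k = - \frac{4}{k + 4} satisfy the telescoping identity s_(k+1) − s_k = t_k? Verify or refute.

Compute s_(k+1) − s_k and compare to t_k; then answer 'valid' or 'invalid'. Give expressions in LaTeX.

Invalid: residual - \frac{8}{k^{3} + 12 k^{2} + 47 k + 60} ≠ 0.

s_(k+1) = -4/(k + 5)
s_(k+1) − s_k = 4/((k + 4)*(k + 5))
(s_(k+1) − s_k) − t_k = -8/(k**3 + 12*k**2 + 47*k + 60)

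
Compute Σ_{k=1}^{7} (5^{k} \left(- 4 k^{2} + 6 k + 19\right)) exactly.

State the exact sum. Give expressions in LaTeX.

Σ = -12109395

Step 1: r(k) = 5*(4*k**2 + 2*k - 21)/(4*k**2 - 6*k - 19).
Factor: A=5; B=1; C=k**2 - 3*k/2 - 19/4.
Need (5)·f(k+1) − (1)·f(k) = k**2 - 3*k/2 - 19/4.
d = 2 from the (0,0,2) case.
Solve for f: f(k) = (k**2 - 4*k - 1)/4 (degree 2 ≤ 2).
Certificate R = B(k−1)f/C = (k**2 - 4*k - 1)/(4*k**2 - 6*k - 19) gives s_k = 5**k*(-k**2 + 4*k + 1).
Check: Δs_k = 5**k*(-4*k**2 + 6*k + 19). ✓
Evaluate s at k=8 and k=1: -12109375 and 20; difference -12109395.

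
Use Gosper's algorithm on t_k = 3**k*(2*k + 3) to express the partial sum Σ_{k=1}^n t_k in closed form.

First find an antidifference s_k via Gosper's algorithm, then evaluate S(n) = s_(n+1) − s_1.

S(n) = 3*3**n*n + 3*3**n - 3

t_(k+1)/t_k = 3*(2*k + 5)/(2*k + 3).
Gosper form: A/B · C(k+1)/C(k) with A=3, B=1, C=k + 3/2.
Need (3)·f(k+1) − (1)·f(k) = k + 3/2.
Bound: deg f ≤ 1.
A polynomial solution: f(k) = k/2.
Certificate R = B(k−1)f/C = k/(2*k + 3) gives s_k = 3**k*k.
s_(k+1) − s_k = 3**k*(2*k + 3) = t_k.
Evaluate: s_(n+1) = 3**(n + 1)*(n + 1); subtract s_(1) = 3 ⇒ S(n) = 3*3**n*n + 3*3**n - 3.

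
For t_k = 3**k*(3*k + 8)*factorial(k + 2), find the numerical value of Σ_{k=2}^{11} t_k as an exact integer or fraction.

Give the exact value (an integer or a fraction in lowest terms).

Σ = 46330118253618984

Compute t_(k+1)/t_k: get 3*(k + 3)*(3*k + 11)/(3*k + 8).
Take A(k)=3*k + 9, B(k)=1, C(k)=k + 8/3.
Key eq: (3*k + 9)·f(k+1) = (1)·f(k) + (k + 8/3).
d = 0 from the (1,0,1) case.
Coefficient equations give f(k) = 1/3.
Get s_k = R·t_k = 3**k*factorial(k + 2) with R(k) = B(k−1)f(k)/C(k) = 1/(3*k + 8).
Δs = 3**k*(3*k + 8)*factorial(k + 2), as required.
Sum = s_(12) − s_(2); s_(12) = 46330118253619200, s_(2) = 216 ⇒ 46330118253618984.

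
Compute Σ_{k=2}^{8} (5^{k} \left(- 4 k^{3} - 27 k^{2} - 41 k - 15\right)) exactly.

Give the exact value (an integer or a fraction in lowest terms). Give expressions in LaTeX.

Σ = -1880858925

r(k) = 5*(4*k**3 + 39*k**2 + 107*k + 87)/(4*k**3 + 27*k**2 + 41*k + 15) after simplifying.
Factor: A=5; B=1; C=k**3 + 27*k**2/4 + 41*k/4 + 15/4.
Solve (5)·f(k+1) − (1)·f(k) = k**3 + 27*k**2/4 + 41*k/4 + 15/4.
d = 3 from the (0,0,3) case.
Solving with deg f ≤ 3: f(k) = k*(k**2 + 3*k - 1)/4.
R(k) = B(k−1)·f(k)/C(k) = k*(k**2 + 3*k - 1)/(4*k**3 + 27*k**2 + 41*k + 15); s_k = R·t_k = 5**k*k*(-k**2 - 3*k + 1).
s_(k+1) − s_k = 5**k*(-4*k**3 - 27*k**2 - 41*k - 15) = t_k.
Σ_(k=2)^(8) t_k = s_(9) − s_(2) = -1880859375 − (-450) = -1880858925.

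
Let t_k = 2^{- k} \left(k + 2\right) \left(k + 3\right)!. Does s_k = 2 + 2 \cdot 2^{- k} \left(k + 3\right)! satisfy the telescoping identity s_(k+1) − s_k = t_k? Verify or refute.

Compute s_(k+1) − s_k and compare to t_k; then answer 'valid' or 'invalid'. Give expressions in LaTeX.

Valid — Δs_k = t_k.

s_(k+1) = 2*2**(-k - 1)*factorial(k + 4) + 2
s_(k+1) − s_k = (k + 2)*factorial(k + 3)/2**k
(s_(k+1) − s_k) − t_k = 0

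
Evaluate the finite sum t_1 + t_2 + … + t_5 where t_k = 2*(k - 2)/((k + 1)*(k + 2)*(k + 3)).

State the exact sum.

Ratio r(k) = (k - 1)*(k + 1)/((k - 2)*(k + 4)).
Factor: A=k + 1; B=k + 4; C=k - 2.
f must satisfy (k + 1)·f(k+1) − (k + 3)·f(k) = k - 2.
deg f ≤ 2 (via 1,1,1).
Solving with deg f ≤ 2: f(k) = -k*(k + 7)/4.
Certificate R = B(k−1)f/C = -k*(k + 3)*(k + 7)/(4*(k - 2)) gives s_k = k*(-k - 7)/(2*(k + 1)*(k + 2)).
s_(k+1) − s_k = 2*(k - 2)/(k**3 + 6*k**2 + 11*k + 6) = t_k.
Σ_(k=1)^(5) t_k = s_(6) − s_(1) = -39/56 − (-2/3) = -5/168.

Σ = -5/168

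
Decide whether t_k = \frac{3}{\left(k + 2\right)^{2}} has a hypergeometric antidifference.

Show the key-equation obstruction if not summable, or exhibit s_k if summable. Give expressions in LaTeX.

Compute t_(k+1)/t_k: get (k + 2)**2/(k + 3)**2.
Factor: A=k**2 + 4*k + 4; B=k**2 + 6*k + 9; C=1.
f must satisfy (k**2 + 4*k + 4)·f(k+1) − (k**2 + 4*k + 4)·f(k) = 1.
Bound: deg f ≤ 0.
Generic f = c0 gives residual -1; -1 = 0 cannot hold, so t_k is not Gosper-summable.

No; the coefficient equations for f are inconsistent.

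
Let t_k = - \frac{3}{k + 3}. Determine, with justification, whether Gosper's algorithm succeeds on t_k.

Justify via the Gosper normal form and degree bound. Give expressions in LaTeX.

Compute t_(k+1)/t_k: get (k + 3)/(k + 4).
So A=k + 3 and B=k + 4, with C=1.
f must satisfy (k + 3)·f(k+1) − (k + 3)·f(k) = 1.
From deg A=1, deg B=1, deg C=0: d=0.
Write f(k) = c0. Then LHS − RHS = -1, requiring -1 = 0: contradictory. No certificate.

No. Not Gosper-summable.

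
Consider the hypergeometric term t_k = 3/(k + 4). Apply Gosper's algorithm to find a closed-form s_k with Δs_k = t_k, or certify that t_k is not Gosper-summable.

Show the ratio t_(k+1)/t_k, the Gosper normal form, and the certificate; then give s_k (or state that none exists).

none (Gosper's algorithm certifies no s_k)

Step 1: r(k) = (k + 4)/(k + 5).
Gosper form: A/B · C(k+1)/C(k) with A=k + 4, B=k + 5, C=1.
f must satisfy (k + 4)·f(k+1) − (k + 4)·f(k) = 1.
d = 0 from the (1,1,0) case.
Generic f = c0 gives residual -1; -1 = 0 cannot hold, so t_k is not Gosper-summable.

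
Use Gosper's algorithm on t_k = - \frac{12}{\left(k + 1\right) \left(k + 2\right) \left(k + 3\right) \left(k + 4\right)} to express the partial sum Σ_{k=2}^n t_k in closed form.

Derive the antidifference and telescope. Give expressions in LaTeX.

S(n) = \frac{- n^{3} - 9 n^{2} - 26 n + 36}{15 \left(n^{3} + 9 n^{2} + 26 n + 24\right)}

Ratio r(k) = (k + 1)/(k + 5).
A = k + 1, B = k + 5, C = 1.
Need (k + 1)·f(k+1) − (k + 4)·f(k) = 1.
From deg A=1, deg B=1, deg C=0: d=3.
Coefficient equations give f(k) = k*(k**2 + 6*k + 11)/18.
R(k) = B(k−1)·f(k)/C(k) = k*(k + 4)*(k**2 + 6*k + 11)/18; s_k = R·t_k = 2*k*(-k**2 - 6*k - 11)/(3*(k + 1)*(k + 2)*(k + 3)).
Verify: -12/(k**4 + 10*k**3 + 35*k**2 + 50*k + 24) matches t_k.
Σ_(k=2)^n t_k = s_(n+1) − s_(2) = (2*(-n**3 - 9*n**2 - 26*n - 18)/(3*(n**3 + 9*n**2 + 26*n + 24))) − (-3/5), i.e. (-n**3 - 9*n**2 - 26*n + 36)/(15*(n**3 + 9*n**2 + 26*n + 24)).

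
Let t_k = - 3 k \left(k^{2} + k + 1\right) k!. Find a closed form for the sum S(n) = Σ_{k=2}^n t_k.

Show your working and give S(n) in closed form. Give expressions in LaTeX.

Step 1: r(k) = (k + 1)**2*(k + (k + 1)**2 + 2)/(k*(k**2 + k + 1)).
So A=k + 1 and B=1, with C=k**3 + k**2 + k.
f must satisfy (k + 1)·f(k+1) − (1)·f(k) = k**3 + k**2 + k.
Degrees (1,0,3) ⇒ d ≤ 2.
Coefficient equations give f(k) = k**2 - k - 1.
So s_k = (B(k−1)f/C)·t_k = ((k**2 - k - 1)/(k*(k**2 + k + 1)))·t_k = 3*(-k**2 + k + 1)*factorial(k).
Δs = -3*k*(k**2 + k + 1)*factorial(k), as required.
Telescope: S(n) = s_(n+1) − s_(2) = -3*(n**2 + n - 1)*factorial(n + 1) − (-6) = -3*n**3*factorial(n) - 6*n**2*factorial(n) + 3*factorial(n) + 6.

S(n) = - 3 n^{3} n! - 6 n^{2} n! + 3 n! + 6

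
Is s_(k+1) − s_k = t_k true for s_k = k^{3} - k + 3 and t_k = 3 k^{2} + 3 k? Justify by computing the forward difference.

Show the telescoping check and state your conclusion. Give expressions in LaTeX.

Valid: the claim telescopes to t_k.

s_(k+1) = -k + (k + 1)**3 + 2
s_(k+1) − s_k = 3*k*(k + 1)
(s_(k+1) − s_k) − t_k = 0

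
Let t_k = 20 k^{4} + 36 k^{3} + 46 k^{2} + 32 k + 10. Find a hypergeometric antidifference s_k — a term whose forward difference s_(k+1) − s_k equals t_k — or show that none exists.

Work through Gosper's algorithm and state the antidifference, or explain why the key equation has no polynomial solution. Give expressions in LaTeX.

s_k = k \left(4 k^{4} - k^{3} + 4 k^{2} + 2 k + 1\right)

t_(k+1)/t_k = (10*k**4 + 58*k**3 + 137*k**2 + 156*k + 72)/(10*k**4 + 18*k**3 + 23*k**2 + 16*k + 5).
A = 1, B = 1, C = k**4 + 9*k**3/5 + 23*k**2/10 + 8*k/5 + 1/2.
Solve (1)·f(k+1) − (1)·f(k) = k**4 + 9*k**3/5 + 23*k**2/10 + 8*k/5 + 1/2.
Bound: deg f ≤ 5.
Solving with deg f ≤ 5: f(k) = k*(4*k**4 - k**3 + 4*k**2 + 2*k + 1)/20.
So s_k = (B(k−1)f/C)·t_k = (k*(4*k**4 - k**3 + 4*k**2 + 2*k + 1)/(2*(10*k**4 + 18*k**3 + 23*k**2 + 16*k + 5)))·t_k = k*(4*k**4 - k**3 + 4*k**2 + 2*k + 1).
Δs = 20*k**4 + 36*k**3 + 46*k**2 + 32*k + 10, as required.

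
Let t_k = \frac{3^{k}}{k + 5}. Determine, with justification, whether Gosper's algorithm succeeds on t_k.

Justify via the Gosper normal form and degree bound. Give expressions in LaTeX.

Compute t_(k+1)/t_k: get 3*(k + 5)/(k + 6).
Gosper form: A/B · C(k+1)/C(k) with A=3*k + 15, B=k + 6, C=1.
f must satisfy (3*k + 15)·f(k+1) − (k + 5)·f(k) = 1.
d = -1 from the (1,1,0) case.
d = -1 < 0 ⇒ no nonzero polynomial f; not summable.

No — negative degree bound, so no certificate f.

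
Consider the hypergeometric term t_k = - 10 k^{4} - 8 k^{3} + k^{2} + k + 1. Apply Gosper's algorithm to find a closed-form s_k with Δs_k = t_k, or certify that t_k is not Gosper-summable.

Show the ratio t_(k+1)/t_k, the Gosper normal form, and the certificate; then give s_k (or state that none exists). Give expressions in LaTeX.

s_k = k \left(- 2 k^{4} + 3 k^{3} + k^{2} - 2 k + 1\right)

Compute t_(k+1)/t_k: get (10*k**4 + 48*k**3 + 83*k**2 + 61*k + 15)/(10*k**4 + 8*k**3 - k**2 - k - 1).
Factor: A=1; B=1; C=k**4 + 4*k**3/5 - k**2/10 - k/10 - 1/10.
f must satisfy (1)·f(k+1) − (1)·f(k) = k**4 + 4*k**3/5 - k**2/10 - k/10 - 1/10.
d = 5 from the (0,0,4) case.
Solving with deg f ≤ 5: f(k) = k*(2*k**4 - 3*k**3 - k**2 + 2*k - 1)/10.
Get s_k = R·t_k = k*(-2*k**4 + 3*k**3 + k**2 - 2*k + 1) with R(k) = B(k−1)f(k)/C(k) = k*(2*k**4 - 3*k**3 - k**2 + 2*k - 1)/(10*k**4 + 8*k**3 - k**2 - k - 1).
s_(k+1) − s_k = -10*k**4 - 8*k**3 + k**2 + k + 1 = t_k.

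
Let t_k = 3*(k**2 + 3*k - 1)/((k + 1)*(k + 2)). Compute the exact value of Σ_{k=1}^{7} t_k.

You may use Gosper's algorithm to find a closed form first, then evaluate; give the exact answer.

Σ = 35/2

t_(k+1)/t_k = (k + 1)*(3*k + (k + 1)**2 + 2)/((k + 3)*(k**2 + 3*k - 1)).
Normal form (A,B,C) = (k + 1, k + 3, k**2 + 3*k - 1).
Set up (k + 1)·f(k+1) − (k + 2)·f(k) − (k**2 + 3*k - 1) = 0.
d = 2 from the (1,1,2) case.
Solving with deg f ≤ 2: f(k) = k*(k - 2).
R(k) = B(k−1)·f(k)/C(k) = k*(k - 2)*(k + 2)/(k**2 + 3*k - 1); s_k = R·t_k = 3*k*(k - 2)/(k + 1).
Check: Δs_k = 3*(k**2 + 3*k - 1)/(k**2 + 3*k + 2). ✓
Telescoping: Σ = s_(8) − s_(1) = 16 − (-3/2) = 35/2.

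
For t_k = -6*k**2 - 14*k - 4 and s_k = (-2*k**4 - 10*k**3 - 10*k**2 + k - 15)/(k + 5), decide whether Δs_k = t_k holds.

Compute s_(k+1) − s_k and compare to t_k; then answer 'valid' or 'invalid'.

Invalid: residual 2*(4*k**3 + 40*k**2 + 76*k + 15)/(k**2 + 11*k + 30) ≠ 0.

s_(k+1) = (-2*k**4 - 18*k**3 - 52*k**2 - 57*k - 36)/(k + 6)
s_(k+1) − s_k = 6*(-k**4 - 12*k**3 - 43*k**2 - 52*k - 15)/(k**2 + 11*k + 30)
(s_(k+1) − s_k) − t_k = 2*(4*k**3 + 40*k**2 + 76*k + 15)/(k**2 + 11*k + 30)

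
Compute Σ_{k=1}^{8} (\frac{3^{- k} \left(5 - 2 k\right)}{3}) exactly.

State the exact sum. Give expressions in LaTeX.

Σ = 6568/19683

r(k) = (2*k - 3)/(3*(2*k - 5)) after simplifying.
Factor: A=1/3; B=1; C=k - 5/2.
Need (1/3)·f(k+1) − (1)·f(k) = k - 5/2.
From deg A=0, deg B=0, deg C=1: d=1.
Coefficient equations give f(k) = -3*(k - 2)/2.
So s_k = (B(k−1)f/C)·t_k = (-3*(k - 2)/(2*k - 5))·t_k = (k - 2)/3**k.
Δs = (5 - 2*k)/(3*3**k), as required.
Σ_(k=1)^(8) t_k = s_(9) − s_(1) = 7/19683 − (-1/3) = 6568/19683.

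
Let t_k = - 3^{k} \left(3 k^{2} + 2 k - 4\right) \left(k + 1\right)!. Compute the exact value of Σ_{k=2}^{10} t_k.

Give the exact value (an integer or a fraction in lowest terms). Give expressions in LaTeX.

The ratio is 3*(3*k**3 + 14*k**2 + 17*k + 2)/(3*k**2 + 2*k - 4).
Normal form (A,B,C) = (3*k + 6, 1, k**2 + 2*k/3 - 4/3).
Set up (3*k + 6)·f(k+1) − (1)·f(k) − (k**2 + 2*k/3 - 4/3) = 0.
Degrees (1,0,2) ⇒ d ≤ 1.
Solve for f: f(k) = (k - 2)/3 (degree 1 ≤ 1).
So s_k = (B(k−1)f/C)·t_k = ((k - 2)/(3*k**2 + 2*k - 4))·t_k = -3**k*(k - 2)*factorial(k + 1).
Δs = -3**k*(3*k**2 + 2*k - 4)*factorial(k + 1), as required.
Evaluate s at k=11 and k=2: -763683267916800 and 0; difference -763683267916800.

Σ = -763683267916800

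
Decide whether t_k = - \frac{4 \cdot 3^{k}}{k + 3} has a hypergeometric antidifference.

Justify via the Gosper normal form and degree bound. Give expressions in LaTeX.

No — t_k has no hypergeometric antidifference.

Ratio r(k) = 3*(k + 3)/(k + 4).
Gosper form: A/B · C(k+1)/C(k) with A=3*k + 9, B=k + 4, C=1.
f must satisfy (3*k + 9)·f(k+1) − (k + 3)·f(k) = 1.
d = -1 from the (1,1,0) case.
Bound -1 < 0, so the key equation has no polynomial solution.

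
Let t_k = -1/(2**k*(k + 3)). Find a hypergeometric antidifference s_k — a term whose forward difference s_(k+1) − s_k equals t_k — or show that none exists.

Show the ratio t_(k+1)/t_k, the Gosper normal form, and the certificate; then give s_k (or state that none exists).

none (Gosper's algorithm certifies no s_k)

The ratio is (k + 3)/(2*(k + 4)).
So A=k/2 + 3/2 and B=k + 4, with C=1.
f must satisfy (k/2 + 3/2)·f(k+1) − (k + 3)·f(k) = 1.
deg f ≤ -1 (via 1,1,0).
d = -1 < 0 ⇒ no nonzero polynomial f; not summable.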